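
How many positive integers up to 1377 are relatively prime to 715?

Prime factors of 715: 5, 11, 13. Count integers ≤ 1377 divisible by none of them.
By inclusion–exclusion: 1377 − ⌊1377/5⌋ − ⌊1377/11⌋ − ⌊1377/13⌋ + ⌊1377/55⌋ + ⌊1377/65⌋ + ⌊1377/143⌋ − ⌊1377/715⌋ = 926.

926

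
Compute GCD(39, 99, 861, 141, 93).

gcd(39, 99): 99 = 2·39 + 21; 39 = 1·21 + 18; 21 = 1·18 + 3; 18 = 6·3 + 0 → 3
gcd(3, 861): 861 = 287·3 + 0 → 3
gcd(3, 141): 141 = 47·3 + 0 → 3
gcd(3, 93): 93 = 31·3 + 0 → 3

3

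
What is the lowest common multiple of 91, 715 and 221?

91 = 7 · 13; 715 = 5 · 11 · 13; 221 = 13 · 17
lcm takes max exponent of each prime: 5 · 7 · 11 · 13 · 17 = 85085

85085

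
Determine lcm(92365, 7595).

2863315

92365 = 5 · 7² · 13 · 29; 7595 = 5 · 7² · 31
max exponents: 5 · 7² · 13 · 29 · 31 = 2863315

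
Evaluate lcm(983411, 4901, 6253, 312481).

1951064805547

lcm(983411, 4901) = 983411·4901/gcd = 4819697311/169 = 28518919
lcm(28518919, 6253) = 28518919·6253/gcd = 178328800507/169 = 1055200003
lcm(1055200003, 312481) = 1055200003·312481/gcd = 329729952137443/169 = 1951064805547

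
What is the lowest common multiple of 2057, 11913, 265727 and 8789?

lcm(2057, 11913) = 2057·11913/gcd = 24505041/11 = 2227731
lcm(2227731, 265727) = 2227731·265727/gcd = 591968275437/187 = 3165605751
lcm(3165605751, 8789) = 3165605751·8789/gcd = 27822508945539/187 = 148783470297

148783470297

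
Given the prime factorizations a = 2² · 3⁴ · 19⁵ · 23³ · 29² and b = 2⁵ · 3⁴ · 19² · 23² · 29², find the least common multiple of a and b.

max exponent per prime: 2⁵ · 3⁴ · 19⁵ · 23³ · 29² = 65672342224783776

65672342224783776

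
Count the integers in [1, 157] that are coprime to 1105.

Prime factors of 1105: 5, 13, 17. Count integers ≤ 157 divisible by none of them.
By inclusion–exclusion: 157 − ⌊157/5⌋ − ⌊157/13⌋ − ⌊157/17⌋ + ⌊157/65⌋ + ⌊157/85⌋ + ⌊157/221⌋ − ⌊157/1105⌋ = 108.

108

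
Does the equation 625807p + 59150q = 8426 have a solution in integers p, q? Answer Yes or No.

gcd(625807, 59150): 625807 = 10·59150 + 34307; 59150 = 1·34307 + 24843; 34307 = 1·24843 + 9464; 24843 = 2·9464 + 5915; 9464 = 1·5915 + 3549; 5915 = 1·3549 + 2366; 3549 = 1·2366 + 1183; 2366 = 2·1183 + 0 → 1183
1183 does not divide 8426, so a solution does not exist.

No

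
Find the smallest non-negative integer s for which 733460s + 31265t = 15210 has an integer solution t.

25

gcd(733460, 31265) = 845 (Euclid: 733460 = 23·31265 + 14365; 31265 = 2·14365 + 2535; 14365 = 5·2535 + 1690; 2535 = 1·1690 + 845; 1690 = 2·845 + 0), and 845 | 15210.
Extended Euclid: 733460·(-13) + 31265·(305) = 845. Scale by 18: s₀ = -234.
General solution s = s₀ + 37k; reducing mod 37 gives s = 25 (and t = -586).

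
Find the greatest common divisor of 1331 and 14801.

1

Euclid: 14801 = 11·1331 + 160; 1331 = 8·160 + 51; 160 = 3·51 + 7; 51 = 7·7 + 2; 7 = 3·2 + 1; 2 = 2·1 + 0. Last nonzero remainder: 1.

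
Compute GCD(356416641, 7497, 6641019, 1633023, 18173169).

gcd(356416641, 7497): 356416641 = 47541·7497 + 1764; 7497 = 4·1764 + 441; 1764 = 4·441 + 0 → 441
gcd(441, 6641019): 6641019 = 15059·441 + 0 → 441
gcd(441, 1633023): 1633023 = 3703·441 + 0 → 441
gcd(441, 18173169): 18173169 = 41209·441 + 0 → 441

441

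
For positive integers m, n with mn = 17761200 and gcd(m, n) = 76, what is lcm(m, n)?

233700

Since gcd(m,n)·lcm(m,n) = mn, lcm = 17761200/76 = 233700.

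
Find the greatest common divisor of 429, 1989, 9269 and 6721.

gcd(429, 1989): 1989 = 4·429 + 273; 429 = 1·273 + 156; 273 = 1·156 + 117; 156 = 1·117 + 39; 117 = 3·39 + 0 → 39
gcd(39, 9269): 9269 = 237·39 + 26; 39 = 1·26 + 13; 26 = 2·13 + 0 → 13
gcd(13, 6721): 6721 = 517·13 + 0 → 13

13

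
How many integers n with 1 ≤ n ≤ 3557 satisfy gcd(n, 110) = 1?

1293

110 = 2·5·11. Inclusion–exclusion on these primes:
3557 − ⌊3557/2⌋ − ⌊3557/5⌋ − ⌊3557/11⌋ + ⌊3557/10⌋ + ⌊3557/22⌋ + ⌊3557/55⌋ − ⌊3557/110⌋ = 1293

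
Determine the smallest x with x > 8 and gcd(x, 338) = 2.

gcd(x, 338) = 2 forces 2 | x; write x = 2s. Then gcd(2s, 2·169) = 2·gcd(s, 169), so need gcd(s, 169) = 1.
2s > 8 gives s ≥ 5. The least s ≥ 5 coprime to 169 is 5, so x = 2·5 = 10.

10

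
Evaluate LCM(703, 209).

703 = 19 · 37; 209 = 11 · 19
max exponents: 11 · 19 · 37 = 7733

7733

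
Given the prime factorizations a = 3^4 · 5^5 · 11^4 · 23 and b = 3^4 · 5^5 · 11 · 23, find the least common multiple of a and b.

max exponent per prime: 3^4 · 5^5 · 11^4 · 23 = 85238071875

85238071875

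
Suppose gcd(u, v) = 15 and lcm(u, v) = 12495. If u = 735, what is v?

u·v = gcd·lcm = 15·12495 = 187425, so v = 187425/735 = 255.

255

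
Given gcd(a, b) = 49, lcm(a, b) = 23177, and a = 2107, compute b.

539

a·b = gcd·lcm = 49·23177 = 1135673, so b = 1135673/2107 = 539.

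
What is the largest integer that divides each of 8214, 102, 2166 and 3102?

6

8214 = 2 · 3 · 37²; 102 = 2 · 3 · 17; 2166 = 2 · 3 · 19²; 3102 = 2 · 3 · 11 · 47
gcd takes min exponent of each prime: 2 · 3 = 6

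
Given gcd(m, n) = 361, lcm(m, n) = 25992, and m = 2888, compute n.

Using mn = gcd(m,n)·lcm(m,n) = 361·25992 = 9383112, we get n = 9383112/2888 = 3249.

3249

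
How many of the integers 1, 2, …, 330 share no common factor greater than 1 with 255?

255 = 3·5·17. Inclusion–exclusion on these primes:
330 − ⌊330/3⌋ − ⌊330/5⌋ − ⌊330/17⌋ + ⌊330/15⌋ + ⌊330/51⌋ + ⌊330/85⌋ − ⌊330/255⌋ = 165

165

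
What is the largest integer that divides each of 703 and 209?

19

Euclid: 703 = 3·209 + 76; 209 = 2·76 + 57; 76 = 1·57 + 19; 57 = 3·19 + 0. Last nonzero remainder: 19.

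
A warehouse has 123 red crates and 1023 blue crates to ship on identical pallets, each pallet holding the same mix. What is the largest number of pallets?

3

123 = 3 · 41
1023 = 3 · 11 · 31
Common: 3 = 3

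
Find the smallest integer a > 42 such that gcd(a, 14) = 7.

Multiples of 7 above 42: 7·7, 7·8, … . Need the cofactor coprime to 14/7 = 2.
Checking s = 7, 8, … the first with gcd(s, 2) = 1 is s = 7, giving 49.

49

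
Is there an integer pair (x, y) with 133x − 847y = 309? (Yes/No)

No

By Bézout, 133x − 847y = 309 has integer solutions iff gcd(133, 847) | 309.
Euclid: 847 = 6·133 + 49; 133 = 2·49 + 35; 49 = 1·35 + 14; 35 = 2·14 + 7; 14 = 2·7 + 0. gcd = 7; 309 mod 7 = 1. No.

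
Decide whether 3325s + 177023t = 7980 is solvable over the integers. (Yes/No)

By Bézout, 3325s + 177023t = 7980 has integer solutions iff gcd(3325, 177023) | 7980.
Euclid: 177023 = 53·3325 + 798; 3325 = 4·798 + 133; 798 = 6·133 + 0. gcd = 133; 7980 mod 133 = 0. Yes.

Yes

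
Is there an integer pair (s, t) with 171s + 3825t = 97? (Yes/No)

gcd(171, 3825): 3825 = 22·171 + 63; 171 = 2·63 + 45; 63 = 1·45 + 18; 45 = 2·18 + 9; 18 = 2·9 + 0 → 9
9 does not divide 97, so a solution does not exist.

No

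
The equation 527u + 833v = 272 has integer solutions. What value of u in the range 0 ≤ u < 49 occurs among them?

10

Euclid: 833 = 1·527 + 306; 527 = 1·306 + 221; 306 = 1·221 + 85; 221 = 2·85 + 51; 85 = 1·51 + 34; 51 = 1·34 + 17; 34 = 2·17 + 0 → gcd = 17; 272 = 17·16.
Back-substitution yields 527·(19) + 833·(-12) = 17, so one solution is u = 19·16 = 304, v = -12·16 = -192.
Solutions in u differ by 833/17 = 49; the one in [0, 49) is 304 mod 49 = 10.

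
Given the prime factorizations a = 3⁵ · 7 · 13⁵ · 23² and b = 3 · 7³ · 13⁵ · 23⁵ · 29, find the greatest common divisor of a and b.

4124693937

min exponent per shared prime: 3 · 7 · 13⁵ · 23² = 4124693937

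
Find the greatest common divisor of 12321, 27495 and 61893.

9

12321 = 3² · 37²; 27495 = 3² · 5 · 13 · 47; 61893 = 3² · 13 · 23²
gcd takes min exponent of each prime: 3² = 9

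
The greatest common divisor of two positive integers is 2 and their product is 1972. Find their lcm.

986

gcd·lcm = product, so lcm = 1972/2 = 986.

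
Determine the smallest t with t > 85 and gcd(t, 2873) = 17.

102

Multiples of 17 above 85: 17·6, 17·7, … . Need the cofactor coprime to 2873/17 = 169.
Checking s = 6, 7, … the first with gcd(s, 169) = 1 is s = 6, giving 102.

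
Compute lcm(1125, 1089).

1125 = 3² · 5³; 1089 = 3² · 11²
max exponents: 3² · 5³ · 11² = 136125

136125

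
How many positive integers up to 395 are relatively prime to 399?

399 = 3·7·19. Inclusion–exclusion on these primes:
395 − ⌊395/3⌋ − ⌊395/7⌋ − ⌊395/19⌋ + ⌊395/21⌋ + ⌊395/57⌋ + ⌊395/133⌋ − ⌊395/399⌋ = 214

214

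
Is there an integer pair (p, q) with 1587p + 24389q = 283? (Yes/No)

By Bézout, 1587p + 24389q = 283 has integer solutions iff gcd(1587, 24389) | 283.
Euclid: 24389 = 15·1587 + 584; 1587 = 2·584 + 419; 584 = 1·419 + 165; 419 = 2·165 + 89; 165 = 1·89 + 76; 89 = 1·76 + 13; 76 = 5·13 + 11; 13 = 1·11 + 2; 11 = 5·2 + 1; 2 = 2·1 + 0. gcd = 1; 283 mod 1 = 0. Yes.

Yes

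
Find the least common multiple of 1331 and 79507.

gcd first: 79507 = 59·1331 + 978; 1331 = 1·978 + 353; 978 = 2·353 + 272; 353 = 1·272 + 81; 272 = 3·81 + 29; 81 = 2·29 + 23; 29 = 1·23 + 6; 23 = 3·6 + 5; 6 = 1·5 + 1; 5 = 5·1 + 0 → gcd = 1
lcm = 1331·79507/gcd = 105823817/1 = 105823817

105823817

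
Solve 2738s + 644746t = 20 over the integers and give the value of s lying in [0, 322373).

85244

Reduce mod 644746: 2738s ≡ 20 (mod 644746). With g = gcd(2738, 644746) = 2 dividing 20, divide through: 1369s ≡ 10 (mod 322373).
Since gcd(1369, 322373) = 1, s ≡ 10·(1369)⁻¹ ≡ 85244 (mod 322373). Smallest non-negative: 85244.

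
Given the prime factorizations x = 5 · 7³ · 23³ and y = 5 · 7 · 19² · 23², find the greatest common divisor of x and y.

18515

min exponent per shared prime: 5 · 7 · 23² = 18515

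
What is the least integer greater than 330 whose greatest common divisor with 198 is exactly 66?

462

Multiples of 66 above 330: 66·6, 66·7, … . Need the cofactor coprime to 198/66 = 3.
Checking s = 6, 7, … the first with gcd(s, 3) = 1 is s = 7, giving 462.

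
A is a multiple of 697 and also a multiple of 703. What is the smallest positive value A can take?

697 = 17 · 41; 703 = 19 · 37
max exponents: 17 · 19 · 37 · 41 = 489991

489991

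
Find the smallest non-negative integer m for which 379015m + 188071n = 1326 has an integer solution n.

Euclid: 379015 = 2·188071 + 2873; 188071 = 65·2873 + 1326; 2873 = 2·1326 + 221; 1326 = 6·221 + 0 → gcd = 221; 1326 = 221·6.
Back-substitution yields 379015·(131) + 188071·(-264) = 221, so one solution is m = 131·6 = 786, n = -264·6 = -1584.
Solutions in m differ by 188071/221 = 851; the one in [0, 851) is 786 mod 851 = 786.

786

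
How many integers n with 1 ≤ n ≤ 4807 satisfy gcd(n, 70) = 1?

1649

70 = 2·5·7. Inclusion–exclusion on these primes:
4807 − ⌊4807/2⌋ − ⌊4807/5⌋ − ⌊4807/7⌋ + ⌊4807/10⌋ + ⌊4807/14⌋ + ⌊4807/35⌋ − ⌊4807/70⌋ = 1649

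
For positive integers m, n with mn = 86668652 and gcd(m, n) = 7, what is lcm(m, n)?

12381236

gcd·lcm = product, so lcm = 86668652/7 = 12381236.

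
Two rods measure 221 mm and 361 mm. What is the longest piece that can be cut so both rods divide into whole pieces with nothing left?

1

Euclid: 361 = 1·221 + 140; 221 = 1·140 + 81; 140 = 1·81 + 59; 81 = 1·59 + 22; 59 = 2·22 + 15; 22 = 1·15 + 7; 15 = 2·7 + 1; 7 = 7·1 + 0. Last nonzero remainder: 1.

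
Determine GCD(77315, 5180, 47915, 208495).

35

77315 = 5 · 7 · 47²; 5180 = 2² · 5 · 7 · 37; 47915 = 5 · 7 · 37²; 208495 = 5 · 7² · 23 · 37
gcd takes min exponent of each prime: 5 · 7 = 35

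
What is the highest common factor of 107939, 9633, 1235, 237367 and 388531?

107939 = 13 · 19² · 23; 9633 = 3 · 13² · 19; 1235 = 5 · 13 · 19; 237367 = 13 · 19 · 31²; 388531 = 11² · 13² · 19
gcd takes min exponent of each prime: 13 · 19 = 247

247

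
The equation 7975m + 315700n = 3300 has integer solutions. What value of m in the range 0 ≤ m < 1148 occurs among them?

40

Euclid: 315700 = 39·7975 + 4675; 7975 = 1·4675 + 3300; 4675 = 1·3300 + 1375; 3300 = 2·1375 + 550; 1375 = 2·550 + 275; 550 = 2·275 + 0 → gcd = 275; 3300 = 275·12.
Back-substitution yields 7975·(-475) + 315700·(12) = 275, so one solution is m = -475·12 = -5700, n = 12·12 = 144.
Solutions in m differ by 315700/275 = 1148; the one in [0, 1148) is -5700 mod 1148 = 40.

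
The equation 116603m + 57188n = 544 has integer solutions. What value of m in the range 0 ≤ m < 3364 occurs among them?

180

gcd(116603, 57188) = 17 (Euclid: 116603 = 2·57188 + 2227; 57188 = 25·2227 + 1513; 2227 = 1·1513 + 714; 1513 = 2·714 + 85; 714 = 8·85 + 34; 85 = 2·34 + 17; 34 = 2·17 + 0), and 17 | 544.
Extended Euclid: 116603·(-1361) + 57188·(2775) = 17. Scale by 32: m₀ = -43552.
General solution m = m₀ + 3364t; reducing mod 3364 gives m = 180 (and n = -367).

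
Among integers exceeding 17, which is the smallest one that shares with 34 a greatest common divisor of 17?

Multiples of 17 above 17: 17·2, 17·3, … . Need the cofactor coprime to 34/17 = 2.
Checking s = 2, 3, … the first with gcd(s, 2) = 1 is s = 3, giving 51.

51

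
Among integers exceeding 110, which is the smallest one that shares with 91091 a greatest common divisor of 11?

121

Multiples of 11 above 110: 11·11, 11·12, … . Need the cofactor coprime to 91091/11 = 8281.
Checking s = 11, 12, … the first with gcd(s, 8281) = 1 is s = 11, giving 121.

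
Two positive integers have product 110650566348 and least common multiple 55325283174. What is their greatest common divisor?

2

From gcd × lcm = uv: gcd = 110650566348 / 55325283174 = 2.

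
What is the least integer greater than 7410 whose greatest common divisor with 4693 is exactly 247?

7657

4693 = 247·19. Any a with gcd(a, 4693) = 247 is a multiple of 247, say 247s, with s coprime to 19.
Need s > 7410/247, so s ≥ 31. First s ≥ 31 with gcd(s, 19) = 1 is s = 31. Thus a = 247·31 = 7657.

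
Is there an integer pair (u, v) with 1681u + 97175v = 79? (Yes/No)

By Bézout, 1681u + 97175v = 79 has integer solutions iff gcd(1681, 97175) | 79.
Euclid: 97175 = 57·1681 + 1358; 1681 = 1·1358 + 323; 1358 = 4·323 + 66; 323 = 4·66 + 59; 66 = 1·59 + 7; 59 = 8·7 + 3; 7 = 2·3 + 1; 3 = 3·1 + 0. gcd = 1; 79 mod 1 = 0. Yes.

Yes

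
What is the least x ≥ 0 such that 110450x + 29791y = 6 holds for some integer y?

Euclid: 110450 = 3·29791 + 21077; 29791 = 1·21077 + 8714; 21077 = 2·8714 + 3649; 8714 = 2·3649 + 1416; 3649 = 2·1416 + 817; 1416 = 1·817 + 599; 817 = 1·599 + 218; 599 = 2·218 + 163; 218 = 1·163 + 55; 163 = 2·55 + 53; 55 = 1·53 + 2; 53 = 26·2 + 1; 2 = 2·1 + 0 → gcd = 1; 6 = 1·6.
Back-substitution yields 110450·(-14622) + 29791·(54211) = 1, so one solution is x = -14622·6 = -87732, y = 54211·6 = 325266.
Solutions in x differ by 29791/1 = 29791; the one in [0, 29791) is -87732 mod 29791 = 1641.

1641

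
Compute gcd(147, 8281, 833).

49

147 = 3 · 7²; 8281 = 7² · 13²; 833 = 7² · 17
gcd takes min exponent of each prime: 7² = 49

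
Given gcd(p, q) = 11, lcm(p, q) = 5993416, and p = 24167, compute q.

2728

p·q = gcd·lcm = 11·5993416 = 65927576, so q = 65927576/24167 = 2728.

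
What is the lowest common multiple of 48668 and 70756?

860888252

48668 = 2² · 23³; 70756 = 2² · 7² · 19²
max exponents: 2² · 7² · 19² · 23³ = 860888252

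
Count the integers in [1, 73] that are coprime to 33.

33 = 3·11. Inclusion–exclusion on these primes:
73 − ⌊73/3⌋ − ⌊73/11⌋ + ⌊73/33⌋ = 45

45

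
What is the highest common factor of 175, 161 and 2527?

gcd(175, 161): 175 = 1·161 + 14; 161 = 11·14 + 7; 14 = 2·7 + 0 → 7
gcd(7, 2527): 2527 = 361·7 + 0 → 7

7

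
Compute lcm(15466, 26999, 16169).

505475278

lcm(15466, 26999) = 15466·26999/gcd = 417566534/19 = 21977186
lcm(21977186, 16169) = 21977186·16169/gcd = 355349120434/703 = 505475278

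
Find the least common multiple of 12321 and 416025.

569538225

12321 = 3² · 37²; 416025 = 3² · 5² · 43²
max exponents: 3² · 5² · 37² · 43² = 569538225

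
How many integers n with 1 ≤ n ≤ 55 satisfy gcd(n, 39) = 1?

34

Prime factors of 39: 3, 13. Count integers ≤ 55 divisible by none of them.
By inclusion–exclusion: 55 − ⌊55/3⌋ − ⌊55/13⌋ + ⌊55/39⌋ = 34.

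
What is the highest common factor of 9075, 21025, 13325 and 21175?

gcd(9075, 21025): 21025 = 2·9075 + 2875; 9075 = 3·2875 + 450; 2875 = 6·450 + 175; 450 = 2·175 + 100; 175 = 1·100 + 75; 100 = 1·75 + 25; 75 = 3·25 + 0 → 25
gcd(25, 13325): 13325 = 533·25 + 0 → 25
gcd(25, 21175): 21175 = 847·25 + 0 → 25

25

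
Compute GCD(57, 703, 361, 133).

57 = 3 · 19; 703 = 19 · 37; 361 = 19²; 133 = 7 · 19
gcd takes min exponent of each prime: 19 = 19

19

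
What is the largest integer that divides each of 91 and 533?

91 = 7 · 13
533 = 13 · 41
Common: 13 = 13

13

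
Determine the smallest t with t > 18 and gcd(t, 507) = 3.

21

Multiples of 3 above 18: 3·7, 3·8, … . Need the cofactor coprime to 507/3 = 169.
Checking s = 7, 8, … the first with gcd(s, 169) = 1 is s = 7, giving 21.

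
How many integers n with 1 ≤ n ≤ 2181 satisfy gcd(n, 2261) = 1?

2261 = 7·17·19. Inclusion–exclusion on these primes:
2181 − ⌊2181/7⌋ − ⌊2181/17⌋ − ⌊2181/19⌋ + ⌊2181/119⌋ + ⌊2181/133⌋ + ⌊2181/323⌋ − ⌊2181/2261⌋ = 1668

1668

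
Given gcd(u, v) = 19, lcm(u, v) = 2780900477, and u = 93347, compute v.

u·v = gcd·lcm = 19·2780900477 = 52837109063, so v = 52837109063/93347 = 566029.

566029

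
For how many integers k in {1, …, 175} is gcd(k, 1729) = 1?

Prime factors of 1729: 7, 13, 19. Count integers ≤ 175 divisible by none of them.
By inclusion–exclusion: 175 − ⌊175/7⌋ − ⌊175/13⌋ − ⌊175/19⌋ + ⌊175/91⌋ + ⌊175/133⌋ + ⌊175/247⌋ − ⌊175/1729⌋ = 130.

130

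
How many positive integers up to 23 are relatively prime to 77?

77 = 7·11. Inclusion–exclusion on these primes:
23 − ⌊23/7⌋ − ⌊23/11⌋ + ⌊23/77⌋ = 18

18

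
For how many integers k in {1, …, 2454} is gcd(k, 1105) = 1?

1706

Prime factors of 1105: 5, 13, 17. Count integers ≤ 2454 divisible by none of them.
By inclusion–exclusion: 2454 − ⌊2454/5⌋ − ⌊2454/13⌋ − ⌊2454/17⌋ + ⌊2454/65⌋ + ⌊2454/85⌋ + ⌊2454/221⌋ − ⌊2454/1105⌋ = 1706.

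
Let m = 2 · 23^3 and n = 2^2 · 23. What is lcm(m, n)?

48668

max exponent per prime: 2^2 · 23^3 = 48668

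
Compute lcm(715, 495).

gcd first: 715 = 1·495 + 220; 495 = 2·220 + 55; 220 = 4·55 + 0 → gcd = 55
lcm = 715·495/gcd = 353925/55 = 6435

6435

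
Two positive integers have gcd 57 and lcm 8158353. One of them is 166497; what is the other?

2793

Using uv = gcd(u,v)·lcm(u,v) = 57·8158353 = 465026121, we get v = 465026121/166497 = 2793.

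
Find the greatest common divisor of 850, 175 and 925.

850 = 2 · 5² · 17; 175 = 5² · 7; 925 = 5² · 37
gcd takes min exponent of each prime: 5² = 25

25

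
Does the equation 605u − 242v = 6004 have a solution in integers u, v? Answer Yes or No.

No

By Bézout, 605u − 242v = 6004 has integer solutions iff gcd(605, 242) | 6004.
Euclid: 605 = 2·242 + 121; 242 = 2·121 + 0. gcd = 121; 6004 mod 121 = 75. No.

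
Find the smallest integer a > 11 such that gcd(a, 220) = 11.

33

220 = 11·20. Any a with gcd(a, 220) = 11 is a multiple of 11, say 11s, with s coprime to 20.
Need s > 11/11, so s ≥ 2. First s ≥ 2 with gcd(s, 20) = 1 is s = 3. Thus a = 11·3 = 33.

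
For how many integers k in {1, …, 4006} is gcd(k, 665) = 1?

Prime factors of 665: 5, 7, 19. Count integers ≤ 4006 divisible by none of them.
By inclusion–exclusion: 4006 − ⌊4006/5⌋ − ⌊4006/7⌋ − ⌊4006/19⌋ + ⌊4006/35⌋ + ⌊4006/95⌋ + ⌊4006/133⌋ − ⌊4006/665⌋ = 2603.

2603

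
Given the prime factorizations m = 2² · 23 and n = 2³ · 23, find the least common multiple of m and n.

184

max exponent per prime: 2³ · 23 = 184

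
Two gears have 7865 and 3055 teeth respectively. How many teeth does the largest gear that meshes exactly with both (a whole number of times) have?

65

Euclid: 7865 = 2·3055 + 1755; 3055 = 1·1755 + 1300; 1755 = 1·1300 + 455; 1300 = 2·455 + 390; 455 = 1·390 + 65; 390 = 6·65 + 0. Last nonzero remainder: 65.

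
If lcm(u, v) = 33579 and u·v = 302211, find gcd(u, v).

9

From gcd × lcm = uv: gcd = 302211 / 33579 = 9.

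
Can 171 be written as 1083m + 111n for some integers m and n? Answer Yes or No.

Yes

By Bézout, 1083m + 111n = 171 has integer solutions iff gcd(1083, 111) | 171.
Euclid: 1083 = 9·111 + 84; 111 = 1·84 + 27; 84 = 3·27 + 3; 27 = 9·3 + 0. gcd = 3; 171 mod 3 = 0. Yes.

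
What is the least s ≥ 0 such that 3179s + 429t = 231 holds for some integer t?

33

Reduce mod 429: 3179s ≡ 231 (mod 429). With g = gcd(3179, 429) = 11 dividing 231, divide through: 289s ≡ 21 (mod 39).
Since gcd(289, 39) = 1, s ≡ 21·(289)⁻¹ ≡ 33 (mod 39). Smallest non-negative: 33.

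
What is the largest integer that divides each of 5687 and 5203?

121

5687 = 11² · 47
5203 = 11² · 43
Common: 11² = 121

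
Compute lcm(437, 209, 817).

437 = 19 · 23; 209 = 11 · 19; 817 = 19 · 43
lcm takes max exponent of each prime: 11 · 19 · 23 · 43 = 206701

206701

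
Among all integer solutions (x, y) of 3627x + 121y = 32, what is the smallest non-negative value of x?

70

gcd(3627, 121) = 1 (Euclid: 3627 = 29·121 + 118; 121 = 1·118 + 3; 118 = 39·3 + 1; 3 = 3·1 + 0), and 1 | 32.
Extended Euclid: 3627·(40) + 121·(-1199) = 1. Scale by 32: x₀ = 1280.
General solution x = x₀ + 121t; reducing mod 121 gives x = 70 (and y = -2098).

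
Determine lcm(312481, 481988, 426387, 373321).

4966907857390284

lcm(312481, 481988) = 312481·481988/gcd = 150612092228/169 = 891195812
lcm(891195812, 426387) = 891195812·426387/gcd = 379994308691244/169 = 2248487033676
lcm(2248487033676, 373321) = 2248487033676·373321/gcd = 839407427898957996/169 = 4966907857390284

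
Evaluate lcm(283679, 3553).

283679 = 11 · 17 · 37 · 41; 3553 = 11 · 17 · 19
max exponents: 11 · 17 · 19 · 37 · 41 = 5389901

5389901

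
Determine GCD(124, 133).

1

Euclid: 133 = 1·124 + 9; 124 = 13·9 + 7; 9 = 1·7 + 2; 7 = 3·2 + 1; 2 = 2·1 + 0. Last nonzero remainder: 1.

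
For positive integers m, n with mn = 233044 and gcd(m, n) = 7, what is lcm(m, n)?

33292

Since gcd(m,n)·lcm(m,n) = mn, lcm = 233044/7 = 33292.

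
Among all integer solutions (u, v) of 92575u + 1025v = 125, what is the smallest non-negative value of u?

gcd(92575, 1025) = 25 (Euclid: 92575 = 90·1025 + 325; 1025 = 3·325 + 50; 325 = 6·50 + 25; 50 = 2·25 + 0), and 25 | 125.
Extended Euclid: 92575·(19) + 1025·(-1716) = 25. Scale by 5: u₀ = 95.
General solution u = u₀ + 41t; reducing mod 41 gives u = 13 (and v = -1174).

13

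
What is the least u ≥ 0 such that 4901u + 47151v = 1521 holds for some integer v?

Reduce mod 47151: 4901u ≡ 1521 (mod 47151). With g = gcd(4901, 47151) = 169 dividing 1521, divide through: 29u ≡ 9 (mod 279).
Since gcd(29, 279) = 1, u ≡ 9·(29)⁻¹ ≡ 135 (mod 279). Smallest non-negative: 135.

135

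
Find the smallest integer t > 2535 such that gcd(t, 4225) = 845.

3380

gcd(t, 4225) = 845 forces 845 | t; write t = 845s. Then gcd(845s, 845·5) = 845·gcd(s, 5), so need gcd(s, 5) = 1.
845s > 2535 gives s ≥ 4. The least s ≥ 4 coprime to 5 is 4, so t = 845·4 = 3380.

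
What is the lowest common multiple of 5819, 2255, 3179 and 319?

9997652995

lcm(5819, 2255) = 5819·2255/gcd = 13121845/11 = 1192895
lcm(1192895, 3179) = 1192895·3179/gcd = 3792213205/11 = 344746655
lcm(344746655, 319) = 344746655·319/gcd = 109974182945/11 = 9997652995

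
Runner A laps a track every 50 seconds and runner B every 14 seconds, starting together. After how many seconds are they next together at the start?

50 = 2 · 5²; 14 = 2 · 7
max exponents: 2 · 5² · 7 = 350

350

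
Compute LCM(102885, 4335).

102885 = 3 · 5 · 19³; 4335 = 3 · 5 · 17²
max exponents: 3 · 5 · 17² · 19³ = 29733765

29733765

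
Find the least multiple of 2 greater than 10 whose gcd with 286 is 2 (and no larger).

gcd(a, 286) = 2 forces 2 | a; write a = 2s. Then gcd(2s, 2·143) = 2·gcd(s, 143), so need gcd(s, 143) = 1.
2s > 10 gives s ≥ 6. The least s ≥ 6 coprime to 143 is 6, so a = 2·6 = 12.

12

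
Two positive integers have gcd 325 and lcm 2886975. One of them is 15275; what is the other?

p·q = gcd·lcm = 325·2886975 = 938266875, so q = 938266875/15275 = 61425.

61425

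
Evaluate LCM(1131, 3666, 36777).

1131 = 3 · 13 · 29; 3666 = 2 · 3 · 13 · 47; 36777 = 3 · 13 · 23 · 41
lcm takes max exponent of each prime: 2 · 3 · 13 · 23 · 29 · 41 · 47 = 100254102

100254102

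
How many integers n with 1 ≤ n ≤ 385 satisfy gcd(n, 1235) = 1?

Prime factors of 1235: 5, 13, 19. Count integers ≤ 385 divisible by none of them.
By inclusion–exclusion: 385 − ⌊385/5⌋ − ⌊385/13⌋ − ⌊385/19⌋ + ⌊385/65⌋ + ⌊385/95⌋ + ⌊385/247⌋ − ⌊385/1235⌋ = 269.

269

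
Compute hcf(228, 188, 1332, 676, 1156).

4

gcd(228, 188): 228 = 1·188 + 40; 188 = 4·40 + 28; 40 = 1·28 + 12; 28 = 2·12 + 4; 12 = 3·4 + 0 → 4
gcd(4, 1332): 1332 = 333·4 + 0 → 4
gcd(4, 676): 676 = 169·4 + 0 → 4
gcd(4, 1156): 1156 = 289·4 + 0 → 4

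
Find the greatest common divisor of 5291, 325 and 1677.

13

gcd(5291, 325): 5291 = 16·325 + 91; 325 = 3·91 + 52; 91 = 1·52 + 39; 52 = 1·39 + 13; 39 = 3·13 + 0 → 13
gcd(13, 1677): 1677 = 129·13 + 0 → 13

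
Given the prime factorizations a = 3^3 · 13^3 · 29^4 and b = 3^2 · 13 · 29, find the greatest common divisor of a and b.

3393

min exponent per shared prime: 3^2 · 13 · 29 = 3393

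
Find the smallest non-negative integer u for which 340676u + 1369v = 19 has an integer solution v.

641

Reduce mod 1369: 340676u ≡ 19 (mod 1369). With g = gcd(340676, 1369) = 1 dividing 19, divide through: 340676u ≡ 19 (mod 1369).
Since gcd(340676, 1369) = 1, u ≡ 19·(340676)⁻¹ ≡ 641 (mod 1369). Smallest non-negative: 641.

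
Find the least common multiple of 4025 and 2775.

446775

gcd first: 4025 = 1·2775 + 1250; 2775 = 2·1250 + 275; 1250 = 4·275 + 150; 275 = 1·150 + 125; 150 = 1·125 + 25; 125 = 5·25 + 0 → gcd = 25
lcm = 4025·2775/gcd = 11169375/25 = 446775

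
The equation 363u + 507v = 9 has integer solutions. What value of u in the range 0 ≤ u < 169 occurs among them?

Euclid: 507 = 1·363 + 144; 363 = 2·144 + 75; 144 = 1·75 + 69; 75 = 1·69 + 6; 69 = 11·6 + 3; 6 = 2·3 + 0 → gcd = 3; 9 = 3·3.
Back-substitution yields 363·(-81) + 507·(58) = 3, so one solution is u = -81·3 = -243, v = 58·3 = 174.
Solutions in u differ by 507/3 = 169; the one in [0, 169) is -243 mod 169 = 95.

95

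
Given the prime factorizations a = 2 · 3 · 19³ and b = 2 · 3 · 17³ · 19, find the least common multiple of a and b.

202189602

max exponent per prime: 2 · 3 · 17³ · 19³ = 202189602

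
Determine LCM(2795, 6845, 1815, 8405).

2334853300065

lcm(2795, 6845) = 2795·6845/gcd = 19131775/5 = 3826355
lcm(3826355, 1815) = 3826355·1815/gcd = 6944834325/5 = 1388966865
lcm(1388966865, 8405) = 1388966865·8405/gcd = 11674266500325/5 = 2334853300065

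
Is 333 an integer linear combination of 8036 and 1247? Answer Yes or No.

Yes

gcd(8036, 1247): 8036 = 6·1247 + 554; 1247 = 2·554 + 139; 554 = 3·139 + 137; 139 = 1·137 + 2; 137 = 68·2 + 1; 2 = 2·1 + 0 → 1
1 divides 333, so a solution exists.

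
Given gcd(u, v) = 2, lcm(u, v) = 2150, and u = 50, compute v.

u·v = gcd·lcm = 2·2150 = 4300, so v = 4300/50 = 86.

86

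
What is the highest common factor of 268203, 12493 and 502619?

13

268203 = 3 · 13² · 23²; 12493 = 13 · 31²; 502619 = 13 · 23 · 41²
gcd takes min exponent of each prime: 13 = 13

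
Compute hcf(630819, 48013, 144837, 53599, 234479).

gcd(630819, 48013): 630819 = 13·48013 + 6650; 48013 = 7·6650 + 1463; 6650 = 4·1463 + 798; 1463 = 1·798 + 665; 798 = 1·665 + 133; 665 = 5·133 + 0 → 133
gcd(133, 144837): 144837 = 1089·133 + 0 → 133
gcd(133, 53599): 53599 = 403·133 + 0 → 133
gcd(133, 234479): 234479 = 1763·133 + 0 → 133

133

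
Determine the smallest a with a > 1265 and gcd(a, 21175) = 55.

gcd(a, 21175) = 55 forces 55 | a; write a = 55s. Then gcd(55s, 55·385) = 55·gcd(s, 385), so need gcd(s, 385) = 1.
55s > 1265 gives s ≥ 24. The least s ≥ 24 coprime to 385 is 24, so a = 55·24 = 1320.

1320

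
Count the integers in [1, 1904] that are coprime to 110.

Prime factors of 110: 2, 5, 11. Count integers ≤ 1904 divisible by none of them.
By inclusion–exclusion: 1904 − ⌊1904/2⌋ − ⌊1904/5⌋ − ⌊1904/11⌋ + ⌊1904/10⌋ + ⌊1904/22⌋ + ⌊1904/55⌋ − ⌊1904/110⌋ = 692.

692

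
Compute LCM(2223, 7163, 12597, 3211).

2223 = 3² · 13 · 19; 7163 = 13 · 19 · 29; 12597 = 3 · 13 · 17 · 19; 3211 = 13² · 19
lcm takes max exponent of each prime: 3² · 13² · 17 · 19 · 29 = 14247207

14247207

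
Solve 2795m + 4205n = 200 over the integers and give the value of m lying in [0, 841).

Euclid: 4205 = 1·2795 + 1410; 2795 = 1·1410 + 1385; 1410 = 1·1385 + 25; 1385 = 55·25 + 10; 25 = 2·10 + 5; 10 = 2·5 + 0 → gcd = 5; 200 = 5·40.
Back-substitution yields 2795·(-337) + 4205·(224) = 5, so one solution is m = -337·40 = -13480, n = 224·40 = 8960.
Solutions in m differ by 4205/5 = 841; the one in [0, 841) is -13480 mod 841 = 817.

817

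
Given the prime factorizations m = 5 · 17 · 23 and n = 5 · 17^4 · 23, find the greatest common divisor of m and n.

min exponent per shared prime: 5 · 17 · 23 = 1955

1955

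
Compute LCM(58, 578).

58 = 2 · 29; 578 = 2 · 17²
max exponents: 2 · 17² · 29 = 16762

16762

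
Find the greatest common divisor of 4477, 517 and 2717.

gcd(4477, 517): 4477 = 8·517 + 341; 517 = 1·341 + 176; 341 = 1·176 + 165; 176 = 1·165 + 11; 165 = 15·11 + 0 → 11
gcd(11, 2717): 2717 = 247·11 + 0 → 11

11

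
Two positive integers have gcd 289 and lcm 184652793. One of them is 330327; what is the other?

Using mn = gcd(m,n)·lcm(m,n) = 289·184652793 = 53364657177, we get n = 53364657177/330327 = 161551.

161551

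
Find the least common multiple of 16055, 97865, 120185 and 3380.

2324152432940

lcm(16055, 97865) = 16055·97865/gcd = 1571222575/5 = 314244515
lcm(314244515, 120185) = 314244515·120185/gcd = 37767477035275/65 = 581038108235
lcm(581038108235, 3380) = 581038108235·3380/gcd = 1963908805834300/845 = 2324152432940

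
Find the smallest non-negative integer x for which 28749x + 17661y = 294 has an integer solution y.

360

Reduce mod 17661: 28749x ≡ 294 (mod 17661). With g = gcd(28749, 17661) = 21 dividing 294, divide through: 1369x ≡ 14 (mod 841).
Since gcd(1369, 841) = 1, x ≡ 14·(1369)⁻¹ ≡ 360 (mod 841). Smallest non-negative: 360.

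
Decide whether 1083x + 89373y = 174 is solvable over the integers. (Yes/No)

By Bézout, 1083x + 89373y = 174 has integer solutions iff gcd(1083, 89373) | 174.
Euclid: 89373 = 82·1083 + 567; 1083 = 1·567 + 516; 567 = 1·516 + 51; 516 = 10·51 + 6; 51 = 8·6 + 3; 6 = 2·3 + 0. gcd = 3; 174 mod 3 = 0. Yes.

Yes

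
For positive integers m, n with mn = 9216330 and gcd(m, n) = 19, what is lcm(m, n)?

gcd·lcm = product, so lcm = 9216330/19 = 485070.

485070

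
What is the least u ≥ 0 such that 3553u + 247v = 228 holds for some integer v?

5

Reduce mod 247: 3553u ≡ 228 (mod 247). With g = gcd(3553, 247) = 19 dividing 228, divide through: 187u ≡ 12 (mod 13).
Since gcd(187, 13) = 1, u ≡ 12·(187)⁻¹ ≡ 5 (mod 13). Smallest non-negative: 5.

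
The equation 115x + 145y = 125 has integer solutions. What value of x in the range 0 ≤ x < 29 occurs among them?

20

gcd(115, 145) = 5 (Euclid: 145 = 1·115 + 30; 115 = 3·30 + 25; 30 = 1·25 + 5; 25 = 5·5 + 0), and 5 | 125.
Extended Euclid: 115·(-5) + 145·(4) = 5. Scale by 25: x₀ = -125.
General solution x = x₀ + 29t; reducing mod 29 gives x = 20 (and y = -15).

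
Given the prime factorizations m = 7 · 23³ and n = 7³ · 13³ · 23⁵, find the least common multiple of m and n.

max exponent per prime: 7³ · 13³ · 23⁵ = 4850241430853

4850241430853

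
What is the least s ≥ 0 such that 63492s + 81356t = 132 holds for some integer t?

715

gcd(63492, 81356) = 44 (Euclid: 81356 = 1·63492 + 17864; 63492 = 3·17864 + 9900; 17864 = 1·9900 + 7964; 9900 = 1·7964 + 1936; 7964 = 4·1936 + 220; 1936 = 8·220 + 176; 220 = 1·176 + 44; 176 = 4·44 + 0), and 44 | 132.
Extended Euclid: 63492·(-378) + 81356·(295) = 44. Scale by 3: s₀ = -1134.
General solution s = s₀ + 1849k; reducing mod 1849 gives s = 715 (and t = -558).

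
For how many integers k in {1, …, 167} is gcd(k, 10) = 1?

67

10 = 2·5. Inclusion–exclusion on these primes:
167 − ⌊167/2⌋ − ⌊167/5⌋ + ⌊167/10⌋ = 67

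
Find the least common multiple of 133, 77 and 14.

2926

133 = 7 · 19; 77 = 7 · 11; 14 = 2 · 7
lcm takes max exponent of each prime: 2 · 7 · 11 · 19 = 2926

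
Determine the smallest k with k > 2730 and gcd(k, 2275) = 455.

3185

gcd(k, 2275) = 455 forces 455 | k; write k = 455s. Then gcd(455s, 455·5) = 455·gcd(s, 5), so need gcd(s, 5) = 1.
455s > 2730 gives s ≥ 7. The least s ≥ 7 coprime to 5 is 7, so k = 455·7 = 3185.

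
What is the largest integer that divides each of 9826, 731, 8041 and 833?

gcd(9826, 731): 9826 = 13·731 + 323; 731 = 2·323 + 85; 323 = 3·85 + 68; 85 = 1·68 + 17; 68 = 4·17 + 0 → 17
gcd(17, 8041): 8041 = 473·17 + 0 → 17
gcd(17, 833): 833 = 49·17 + 0 → 17

17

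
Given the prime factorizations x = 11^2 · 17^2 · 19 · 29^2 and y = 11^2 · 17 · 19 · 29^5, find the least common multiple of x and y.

max exponent per prime: 11^2 · 17^2 · 19 · 29^5 = 13627833018239

13627833018239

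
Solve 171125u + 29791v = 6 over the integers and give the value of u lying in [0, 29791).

29662

gcd(171125, 29791) = 1 (Euclid: 171125 = 5·29791 + 22170; 29791 = 1·22170 + 7621; 22170 = 2·7621 + 6928; 7621 = 1·6928 + 693; 6928 = 9·693 + 691; 693 = 1·691 + 2; 691 = 345·2 + 1; 2 = 2·1 + 0), and 1 | 6.
Extended Euclid: 171125·(14874) + 29791·(-85439) = 1. Scale by 6: u₀ = 89244.
General solution u = u₀ + 29791t; reducing mod 29791 gives u = 29662 (and v = -170384).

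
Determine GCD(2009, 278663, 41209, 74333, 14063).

2009 = 7² · 41; 278663 = 7² · 11² · 47; 41209 = 7² · 29²; 74333 = 7² · 37 · 41; 14063 = 7³ · 41
gcd takes min exponent of each prime: 7² = 49

49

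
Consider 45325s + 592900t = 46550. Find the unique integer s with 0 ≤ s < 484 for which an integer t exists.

158

Reduce mod 592900: 45325s ≡ 46550 (mod 592900). With g = gcd(45325, 592900) = 1225 dividing 46550, divide through: 37s ≡ 38 (mod 484).
Since gcd(37, 484) = 1, s ≡ 38·(37)⁻¹ ≡ 158 (mod 484). Smallest non-negative: 158.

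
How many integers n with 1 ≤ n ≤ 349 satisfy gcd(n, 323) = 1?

323 = 17·19. Inclusion–exclusion on these primes:
349 − ⌊349/17⌋ − ⌊349/19⌋ + ⌊349/323⌋ = 312

312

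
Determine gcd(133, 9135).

7

133 = 7 · 19
9135 = 3² · 5 · 7 · 29
Common: 7 = 7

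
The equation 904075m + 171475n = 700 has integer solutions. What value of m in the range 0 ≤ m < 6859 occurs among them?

Euclid: 904075 = 5·171475 + 46700; 171475 = 3·46700 + 31375; 46700 = 1·31375 + 15325; 31375 = 2·15325 + 725; 15325 = 21·725 + 100; 725 = 7·100 + 25; 100 = 4·25 + 0 → gcd = 25; 700 = 25·28.
Back-substitution yields 904075·(-1656) + 171475·(8731) = 25, so one solution is m = -1656·28 = -46368, n = 8731·28 = 244468.
Solutions in m differ by 171475/25 = 6859; the one in [0, 6859) is -46368 mod 6859 = 1645.

1645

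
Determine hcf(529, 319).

1

529 = 23²
319 = 11 · 29
Common: 1 = 1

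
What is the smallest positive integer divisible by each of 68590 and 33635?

68590 = 2 · 5 · 19³; 33635 = 5 · 7 · 31²
max exponents: 2 · 5 · 7 · 19³ · 31² = 461404930

461404930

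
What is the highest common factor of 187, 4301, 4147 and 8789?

187 = 11 · 17; 4301 = 11 · 17 · 23; 4147 = 11 · 13 · 29; 8789 = 11 · 17 · 47
gcd takes min exponent of each prime: 11 = 11

11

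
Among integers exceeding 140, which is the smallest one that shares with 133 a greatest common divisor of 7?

gcd(k, 133) = 7 forces 7 | k; write k = 7s. Then gcd(7s, 7·19) = 7·gcd(s, 19), so need gcd(s, 19) = 1.
7s > 140 gives s ≥ 21. The least s ≥ 21 coprime to 19 is 21, so k = 7·21 = 147.

147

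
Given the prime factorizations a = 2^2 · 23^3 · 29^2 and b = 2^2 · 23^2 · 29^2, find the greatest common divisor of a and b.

1779556

min exponent per shared prime: 2^2 · 23^2 · 29^2 = 1779556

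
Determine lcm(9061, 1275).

679575

9061 = 13 · 17 · 41; 1275 = 3 · 5² · 17
max exponents: 3 · 5² · 13 · 17 · 41 = 679575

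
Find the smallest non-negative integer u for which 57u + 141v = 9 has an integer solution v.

15

Reduce mod 141: 57u ≡ 9 (mod 141). With g = gcd(57, 141) = 3 dividing 9, divide through: 19u ≡ 3 (mod 47).
Since gcd(19, 47) = 1, u ≡ 3·(19)⁻¹ ≡ 15 (mod 47). Smallest non-negative: 15.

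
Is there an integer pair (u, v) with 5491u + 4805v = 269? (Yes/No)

Yes

By Bézout, 5491u + 4805v = 269 has integer solutions iff gcd(5491, 4805) | 269.
Euclid: 5491 = 1·4805 + 686; 4805 = 7·686 + 3; 686 = 228·3 + 2; 3 = 1·2 + 1; 2 = 2·1 + 0. gcd = 1; 269 mod 1 = 0. Yes.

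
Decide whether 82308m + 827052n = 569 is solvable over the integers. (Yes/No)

gcd(82308, 827052): 827052 = 10·82308 + 3972; 82308 = 20·3972 + 2868; 3972 = 1·2868 + 1104; 2868 = 2·1104 + 660; 1104 = 1·660 + 444; 660 = 1·444 + 216; 444 = 2·216 + 12; 216 = 18·12 + 0 → 12
12 does not divide 569, so a solution does not exist.

No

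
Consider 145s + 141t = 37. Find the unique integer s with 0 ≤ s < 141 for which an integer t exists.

115

Euclid: 145 = 1·141 + 4; 141 = 35·4 + 1; 4 = 4·1 + 0 → gcd = 1; 37 = 1·37.
Back-substitution yields 145·(-35) + 141·(36) = 1, so one solution is s = -35·37 = -1295, t = 36·37 = 1332.
Solutions in s differ by 141/1 = 141; the one in [0, 141) is -1295 mod 141 = 115.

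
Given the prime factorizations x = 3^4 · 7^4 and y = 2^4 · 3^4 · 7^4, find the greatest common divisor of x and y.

min exponent per shared prime: 3^4 · 7^4 = 194481

194481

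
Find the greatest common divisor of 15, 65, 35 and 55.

15 = 3 · 5; 65 = 5 · 13; 35 = 5 · 7; 55 = 5 · 11
gcd takes min exponent of each prime: 5 = 5

5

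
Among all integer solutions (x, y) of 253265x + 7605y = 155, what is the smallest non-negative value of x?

625

gcd(253265, 7605) = 5 (Euclid: 253265 = 33·7605 + 2300; 7605 = 3·2300 + 705; 2300 = 3·705 + 185; 705 = 3·185 + 150; 185 = 1·150 + 35; 150 = 4·35 + 10; 35 = 3·10 + 5; 10 = 2·5 + 0), and 5 | 155.
Extended Euclid: 253265·(658) + 7605·(-21913) = 5. Scale by 31: x₀ = 20398.
General solution x = x₀ + 1521t; reducing mod 1521 gives x = 625 (and y = -20814).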